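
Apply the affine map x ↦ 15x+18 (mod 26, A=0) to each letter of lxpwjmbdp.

bzjkxqhlj

l(11): 15·11+18=183≡1 → b
x(23): 15·23+18=363≡25 → z
p(15): 15·15+18=243≡9 → j
w(22): 15·22+18=348≡10 → k
j(9): 15·9+18=153≡23 → x
m(12): 15·12+18=198≡16 → q
b(1): 15·1+18=33≡7 → h
d(3): 15·3+18=63≡11 → l
p(15): 15·15+18=243≡9 → j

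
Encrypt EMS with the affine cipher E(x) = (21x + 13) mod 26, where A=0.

E(4): 21·4+13=97≡19 → T
M(12): 21·12+13=265≡5 → F
S(18): 21·18+13=391≡1 → B

TFB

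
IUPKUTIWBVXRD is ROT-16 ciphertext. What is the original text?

I(8): 8−16=-8≡18 → S
U(20): 20−16=4 → E
P(15): 15−16=-1≡25 → Z
K(10): 10−16=-6≡20 → U
U(20): 20−16=4 → E
T(19): 19−16=3 → D
I(8): 8−16=-8≡18 → S
W(22): 22−16=6 → G
B(1): 1−16=-15≡11 → L
V(21): 21−16=5 → F
X(23): 23−16=7 → H
R(17): 17−16=1 → B
D(3): 3−16=-13≡13 → N

SEZUEDSGLFHBN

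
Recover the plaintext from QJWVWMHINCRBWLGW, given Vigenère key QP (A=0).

AUGGGXRTXNBMGWQH

Repeat the key across the ciphertext: QPQPQPQPQPQPQPQP
Q(16)−Q(16): 0 → A
J(9)−P(15): -6≡20 → U
W(22)−Q(16): 6 → G
V(21)−P(15): 6 → G
W(22)−Q(16): 6 → G
M(12)−P(15): -3≡23 → X
H(7)−Q(16): -9≡17 → R
I(8)−P(15): -7≡19 → T
N(13)−Q(16): -3≡23 → X
C(2)−P(15): -13≡13 → N
R(17)−Q(16): 1 → B
B(1)−P(15): -14≡12 → M
W(22)−Q(16): 6 → G
L(11)−P(15): -4≡22 → W
G(6)−Q(16): -10≡16 → Q
W(22)−P(15): 7 → H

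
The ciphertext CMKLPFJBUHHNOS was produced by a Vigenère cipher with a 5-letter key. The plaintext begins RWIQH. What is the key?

LQCVI

Subtract each crib letter from the matching ciphertext letter (mod 26):
C(2)−R(17)=-15≡11 → L
M(12)−W(22)=-10≡16 → Q
K(10)−I(8)=2 → C
L(11)−Q(16)=-5≡21 → V
P(15)−H(7)=8 → I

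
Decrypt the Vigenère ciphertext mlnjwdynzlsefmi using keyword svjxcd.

uqemuagsqoqbnrz

Repeat the key across the ciphertext: svjxcdsvjxcdsvj
m(12)−s(18): -6≡20 → u
l(11)−v(21): -10≡16 → q
n(13)−j(9): 4 → e
j(9)−x(23): -14≡12 → m
w(22)−c(2): 20 → u
d(3)−d(3): 0 → a
y(24)−s(18): 6 → g
n(13)−v(21): -8≡18 → s
z(25)−j(9): 16 → q
l(11)−x(23): -12≡14 → o
s(18)−c(2): 16 → q
e(4)−d(3): 1 → b
f(5)−s(18): -13≡13 → n
m(12)−v(21): -9≡17 → r
i(8)−j(9): -1≡25 → z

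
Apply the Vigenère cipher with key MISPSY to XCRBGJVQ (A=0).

Repeat the key across the message: MISPSYMI
X(23)+M(12): 35≡9 → J
C(2)+I(8): 10 → K
R(17)+S(18): 35≡9 → J
B(1)+P(15): 16 → Q
G(6)+S(18): 24 → Y
J(9)+Y(24): 33≡7 → H
V(21)+M(12): 33≡7 → H
Q(16)+I(8): 24 → Y

JKJQYHHY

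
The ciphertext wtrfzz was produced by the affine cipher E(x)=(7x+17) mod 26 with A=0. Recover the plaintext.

The inverse of 7 mod 26 is 15, since 7·15=105≡1. Apply D(y)=15·(y−17) mod 26:
w(22): 15·(22−17)=75≡23 → x
t(19): 15·(19−17)=30≡4 → e
r(17): 15·(17−17)=0 → a
f(5): 15·(5−17)=-180≡2 → c
z(25): 15·(25−17)=120≡16 → q
z(25): 15·(25−17)=120≡16 → q

xeacqq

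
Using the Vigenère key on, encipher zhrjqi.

nufwev

Repeat the key across the message: ononon
z(25)+o(14): 39≡13 → n
h(7)+n(13): 20 → u
r(17)+o(14): 31≡5 → f
j(9)+n(13): 22 → w
q(16)+o(14): 30≡4 → e
i(8)+n(13): 21 → v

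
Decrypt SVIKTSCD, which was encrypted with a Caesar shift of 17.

BERTCBLM

S(18): 18−17=1 → B
V(21): 21−17=4 → E
I(8): 8−17=-9≡17 → R
K(10): 10−17=-7≡19 → T
T(19): 19−17=2 → C
S(18): 18−17=1 → B
C(2): 2−17=-15≡11 → L
D(3): 3−17=-14≡12 → M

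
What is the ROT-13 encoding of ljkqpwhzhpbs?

l(11): 11+13=24 → y
j(9): 9+13=22 → w
k(10): 10+13=23 → x
q(16): 16+13=29≡3 → d
p(15): 15+13=28≡2 → c
w(22): 22+13=35≡9 → j
h(7): 7+13=20 → u
z(25): 25+13=38≡12 → m
h(7): 7+13=20 → u
p(15): 15+13=28≡2 → c
b(1): 1+13=14 → o
s(18): 18+13=31≡5 → f

ywxdcjumucof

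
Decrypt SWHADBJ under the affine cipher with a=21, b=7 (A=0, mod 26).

The inverse of 21 mod 26 is 5, since 21·5=105≡1. Apply D(y)=5·(y−7) mod 26:
S(18): 5·(18−7)=55≡3 → D
W(22): 5·(22−7)=75≡23 → X
H(7): 5·(7−7)=0 → A
A(0): 5·(0−7)=-35≡17 → R
D(3): 5·(3−7)=-20≡6 → G
B(1): 5·(1−7)=-30≡22 → W
J(9): 5·(9−7)=10 → K

DXARGWK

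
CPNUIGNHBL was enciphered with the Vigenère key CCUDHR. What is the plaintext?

Repeat the key across the ciphertext: CCUDHRCCUD
C(2)−C(2): 0 → A
P(15)−C(2): 13 → N
N(13)−U(20): -7≡19 → T
U(20)−D(3): 17 → R
I(8)−H(7): 1 → B
G(6)−R(17): -11≡15 → P
N(13)−C(2): 11 → L
H(7)−C(2): 5 → F
B(1)−U(20): -19≡7 → H
L(11)−D(3): 8 → I

ANTRBPLFHI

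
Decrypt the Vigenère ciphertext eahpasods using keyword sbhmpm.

mzadlgwcl

Repeat the key across the ciphertext: sbhmpmsbh
e(4)−s(18): -14≡12 → m
a(0)−b(1): -1≡25 → z
h(7)−h(7): 0 → a
p(15)−m(12): 3 → d
a(0)−p(15): -15≡11 → l
s(18)−m(12): 6 → g
o(14)−s(18): -4≡22 → w
d(3)−b(1): 2 → c
s(18)−h(7): 11 → l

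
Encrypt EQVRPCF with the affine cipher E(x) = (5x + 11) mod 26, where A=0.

FNMSIVK

E(4): 5·4+11=31≡5 → F
Q(16): 5·16+11=91≡13 → N
V(21): 5·21+11=116≡12 → M
R(17): 5·17+11=96≡18 → S
P(15): 5·15+11=86≡8 → I
C(2): 5·2+11=21 → V
F(5): 5·5+11=36≡10 → K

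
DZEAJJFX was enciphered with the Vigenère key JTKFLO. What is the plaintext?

Repeat the key across the ciphertext: JTKFLOJT
D(3)−J(9): -6≡20 → U
Z(25)−T(19): 6 → G
E(4)−K(10): -6≡20 → U
A(0)−F(5): -5≡21 → V
J(9)−L(11): -2≡24 → Y
J(9)−O(14): -5≡21 → V
F(5)−J(9): -4≡22 → W
X(23)−T(19): 4 → E

UGUVYVWE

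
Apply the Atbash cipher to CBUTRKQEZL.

XYFGIPJVAO

C(2) → X(23)
B(1) → Y(24)
U(20) → F(5)
T(19) → G(6)
R(17) → I(8)
K(10) → P(15)
Q(16) → J(9)
E(4) → V(21)
Z(25) → A(0)
L(11) → O(14)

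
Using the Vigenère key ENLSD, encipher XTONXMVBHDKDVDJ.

BGZFAQIMZGOQGVM

Repeat the key across the message: ENLSDENLSDENLSD
X(23)+E(4): 27≡1 → B
T(19)+N(13): 32≡6 → G
O(14)+L(11): 25 → Z
N(13)+S(18): 31≡5 → F
X(23)+D(3): 26≡0 → A
M(12)+E(4): 16 → Q
V(21)+N(13): 34≡8 → I
B(1)+L(11): 12 → M
H(7)+S(18): 25 → Z
D(3)+D(3): 6 → G
K(10)+E(4): 14 → O
D(3)+N(13): 16 → Q
V(21)+L(11): 32≡6 → G
D(3)+S(18): 21 → V
J(9)+D(3): 12 → M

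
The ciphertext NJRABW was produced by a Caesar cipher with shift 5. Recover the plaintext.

IEMVWR

N(13): 13−5=8 → I
J(9): 9−5=4 → E
R(17): 17−5=12 → M
A(0): 0−5=-5≡21 → V
B(1): 1−5=-4≡22 → W
W(22): 22−5=17 → R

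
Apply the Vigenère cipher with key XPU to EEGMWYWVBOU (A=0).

Repeat the key across the message: XPUXPUXPUXP
E(4)+X(23): 27≡1 → B
E(4)+P(15): 19 → T
G(6)+U(20): 26≡0 → A
M(12)+X(23): 35≡9 → J
W(22)+P(15): 37≡11 → L
Y(24)+U(20): 44≡18 → S
W(22)+X(23): 45≡19 → T
V(21)+P(15): 36≡10 → K
B(1)+U(20): 21 → V
O(14)+X(23): 37≡11 → L
U(20)+P(15): 35≡9 → J

BTAJLSTKVLJ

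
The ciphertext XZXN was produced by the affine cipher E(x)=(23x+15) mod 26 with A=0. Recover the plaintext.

GOGS

The inverse of 23 mod 26 is 17, since 23·17=391≡1. Apply D(y)=17·(y−15) mod 26:
X(23): 17·(23−15)=136≡6 → G
Z(25): 17·(25−15)=170≡14 → O
X(23): 17·(23−15)=136≡6 → G
N(13): 17·(13−15)=-34≡18 → S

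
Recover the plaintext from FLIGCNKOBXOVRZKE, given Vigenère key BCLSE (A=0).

Repeat the key across the ciphertext: BCLSEBCLSEBCLSEB
F(5)−B(1): 4 → E
L(11)−C(2): 9 → J
I(8)−L(11): -3≡23 → X
G(6)−S(18): -12≡14 → O
C(2)−E(4): -2≡24 → Y
N(13)−B(1): 12 → M
K(10)−C(2): 8 → I
O(14)−L(11): 3 → D
B(1)−S(18): -17≡9 → J
X(23)−E(4): 19 → T
O(14)−B(1): 13 → N
V(21)−C(2): 19 → T
R(17)−L(11): 6 → G
Z(25)−S(18): 7 → H
K(10)−E(4): 6 → G
E(4)−B(1): 3 → D

EJXOYMIDJTNTGHGD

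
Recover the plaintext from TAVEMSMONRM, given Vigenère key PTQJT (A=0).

EHFVTDTYEYX

Repeat the key across the ciphertext: PTQJTPTQJTP
T(19)−P(15): 4 → E
A(0)−T(19): -19≡7 → H
V(21)−Q(16): 5 → F
E(4)−J(9): -5≡21 → V
M(12)−T(19): -7≡19 → T
S(18)−P(15): 3 → D
M(12)−T(19): -7≡19 → T
O(14)−Q(16): -2≡24 → Y
N(13)−J(9): 4 → E
R(17)−T(19): -2≡24 → Y
M(12)−P(15): -3≡23 → X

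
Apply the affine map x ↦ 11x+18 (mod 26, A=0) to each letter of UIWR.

U(20): 11·20+18=238≡4 → E
I(8): 11·8+18=106≡2 → C
W(22): 11·22+18=260≡0 → A
R(17): 11·17+18=205≡23 → X

ECAX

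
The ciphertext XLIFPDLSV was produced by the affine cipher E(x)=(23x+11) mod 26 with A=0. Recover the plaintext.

The inverse of 23 mod 26 is 17, since 23·17=391≡1. Apply D(y)=17·(y−11) mod 26:
X(23): 17·(23−11)=204≡22 → W
L(11): 17·(11−11)=0 → A
I(8): 17·(8−11)=-51≡1 → B
F(5): 17·(5−11)=-102≡2 → C
P(15): 17·(15−11)=68≡16 → Q
D(3): 17·(3−11)=-136≡20 → U
L(11): 17·(11−11)=0 → A
S(18): 17·(18−11)=119≡15 → P
V(21): 17·(21−11)=170≡14 → O

WABCQUAPO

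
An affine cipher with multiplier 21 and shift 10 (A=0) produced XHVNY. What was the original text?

NLDPS

The inverse of 21 mod 26 is 5, since 21·5=105≡1. Apply D(y)=5·(y−10) mod 26:
X(23): 5·(23−10)=65≡13 → N
H(7): 5·(7−10)=-15≡11 → L
V(21): 5·(21−10)=55≡3 → D
N(13): 5·(13−10)=15 → P
Y(24): 5·(24−10)=70≡18 → S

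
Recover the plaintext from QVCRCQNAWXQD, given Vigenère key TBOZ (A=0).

Repeat the key across the ciphertext: TBOZTBOZTBOZ
Q(16)−T(19): -3≡23 → X
V(21)−B(1): 20 → U
C(2)−O(14): -12≡14 → O
R(17)−Z(25): -8≡18 → S
C(2)−T(19): -17≡9 → J
Q(16)−B(1): 15 → P
N(13)−O(14): -1≡25 → Z
A(0)−Z(25): -25≡1 → B
W(22)−T(19): 3 → D
X(23)−B(1): 22 → W
Q(16)−O(14): 2 → C
D(3)−Z(25): -22≡4 → E

XUOSJPZBDWCE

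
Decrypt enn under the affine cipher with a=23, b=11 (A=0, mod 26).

lii

The inverse of 23 mod 26 is 17, since 23·17=391≡1. Apply D(y)=17·(y−11) mod 26:
e(4): 17·(4−11)=-119≡11 → l
n(13): 17·(13−11)=34≡8 → i
n(13): 17·(13−11)=34≡8 → i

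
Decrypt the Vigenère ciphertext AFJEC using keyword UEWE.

GBNAI

Repeat the key across the ciphertext: UEWEU
A(0)−U(20): -20≡6 → G
F(5)−E(4): 1 → B
J(9)−W(22): -13≡13 → N
E(4)−E(4): 0 → A
C(2)−U(20): -18≡8 → I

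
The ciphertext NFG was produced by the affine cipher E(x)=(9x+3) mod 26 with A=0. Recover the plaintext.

The inverse of 9 mod 26 is 3, since 9·3=27≡1. Apply D(y)=3·(y−3) mod 26:
N(13): 3·(13−3)=30≡4 → E
F(5): 3·(5−3)=6 → G
G(6): 3·(6−3)=9 → J

EGJ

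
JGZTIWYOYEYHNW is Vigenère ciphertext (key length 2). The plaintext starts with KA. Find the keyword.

ZG

Subtract each crib letter from the matching ciphertext letter (mod 26):
J(9)−K(10)=-1≡25 → Z
G(6)−A(0)=6 → G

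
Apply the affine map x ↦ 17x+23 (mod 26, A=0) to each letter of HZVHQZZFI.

MGQMJGGED

H(7): 17·7+23=142≡12 → M
Z(25): 17·25+23=448≡6 → G
V(21): 17·21+23=380≡16 → Q
H(7): 17·7+23=142≡12 → M
Q(16): 17·16+23=295≡9 → J
Z(25): 17·25+23=448≡6 → G
Z(25): 17·25+23=448≡6 → G
F(5): 17·5+23=108≡4 → E
I(8): 17·8+23=159≡3 → D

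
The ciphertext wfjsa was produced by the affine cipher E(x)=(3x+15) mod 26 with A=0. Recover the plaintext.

loybv

The inverse of 3 mod 26 is 9, since 3·9=27≡1. Apply D(y)=9·(y−15) mod 26:
w(22): 9·(22−15)=63≡11 → l
f(5): 9·(5−15)=-90≡14 → o
j(9): 9·(9−15)=-54≡24 → y
s(18): 9·(18−15)=27≡1 → b
a(0): 9·(0−15)=-135≡21 → v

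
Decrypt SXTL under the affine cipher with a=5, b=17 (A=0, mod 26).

VWQE

The inverse of 5 mod 26 is 21, since 5·21=105≡1. Apply D(y)=21·(y−17) mod 26:
S(18): 21·(18−17)=21 → V
X(23): 21·(23−17)=126≡22 → W
T(19): 21·(19−17)=42≡16 → Q
L(11): 21·(11−17)=-126≡4 → E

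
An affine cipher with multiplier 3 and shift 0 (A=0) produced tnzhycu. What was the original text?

pnrlisy

The inverse of 3 mod 26 is 9, since 3·9=27≡1. Apply D(y)=9·(y−0) mod 26:
t(19): 9·(19−0)=171≡15 → p
n(13): 9·(13−0)=117≡13 → n
z(25): 9·(25−0)=225≡17 → r
h(7): 9·(7−0)=63≡11 → l
y(24): 9·(24−0)=216≡8 → i
c(2): 9·(2−0)=18 → s
u(20): 9·(20−0)=180≡24 → y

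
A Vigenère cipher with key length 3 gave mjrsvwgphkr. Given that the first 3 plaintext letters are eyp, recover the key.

Subtract each crib letter from the matching ciphertext letter (mod 26):
m(12)−e(4)=8 → i
j(9)−y(24)=-15≡11 → l
r(17)−p(15)=2 → c

ilc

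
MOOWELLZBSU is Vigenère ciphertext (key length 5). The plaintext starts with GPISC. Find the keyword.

GZGEC

Subtract each crib letter from the matching ciphertext letter (mod 26):
M(12)−G(6)=6 → G
O(14)−P(15)=-1≡25 → Z
O(14)−I(8)=6 → G
W(22)−S(18)=4 → E
E(4)−C(2)=2 → C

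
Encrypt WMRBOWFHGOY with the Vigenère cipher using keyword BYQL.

Repeat the key across the message: BYQLBYQLBYQ
W(22)+B(1): 23 → X
M(12)+Y(24): 36≡10 → K
R(17)+Q(16): 33≡7 → H
B(1)+L(11): 12 → M
O(14)+B(1): 15 → P
W(22)+Y(24): 46≡20 → U
F(5)+Q(16): 21 → V
H(7)+L(11): 18 → S
G(6)+B(1): 7 → H
O(14)+Y(24): 38≡12 → M
Y(24)+Q(16): 40≡14 → O

XKHMPUVSHMO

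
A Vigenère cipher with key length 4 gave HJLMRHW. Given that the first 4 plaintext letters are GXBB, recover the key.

BMKL

Subtract each crib letter from the matching ciphertext letter (mod 26):
H(7)−G(6)=1 → B
J(9)−X(23)=-14≡12 → M
L(11)−B(1)=10 → K
M(12)−B(1)=11 → L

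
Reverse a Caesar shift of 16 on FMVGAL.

F(5): 5−16=-11≡15 → P
M(12): 12−16=-4≡22 → W
V(21): 21−16=5 → F
G(6): 6−16=-10≡16 → Q
A(0): 0−16=-16≡10 → K
L(11): 11−16=-5≡21 → V

PWFQKV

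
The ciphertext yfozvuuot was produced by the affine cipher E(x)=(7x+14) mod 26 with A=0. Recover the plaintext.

uvajbmmax

The inverse of 7 mod 26 is 15, since 7·15=105≡1. Apply D(y)=15·(y−14) mod 26:
y(24): 15·(24−14)=150≡20 → u
f(5): 15·(5−14)=-135≡21 → v
o(14): 15·(14−14)=0 → a
z(25): 15·(25−14)=165≡9 → j
v(21): 15·(21−14)=105≡1 → b
u(20): 15·(20−14)=90≡12 → m
u(20): 15·(20−14)=90≡12 → m
o(14): 15·(14−14)=0 → a
t(19): 15·(19−14)=75≡23 → x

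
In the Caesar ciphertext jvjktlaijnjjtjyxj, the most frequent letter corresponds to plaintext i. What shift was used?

The most frequent ciphertext letter is j (appears 7 times).
j is position 9; i is position 8.
Shift = 1.

1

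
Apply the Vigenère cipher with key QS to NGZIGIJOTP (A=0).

Repeat the key across the message: QSQSQSQSQS
N(13)+Q(16): 29≡3 → D
G(6)+S(18): 24 → Y
Z(25)+Q(16): 41≡15 → P
I(8)+S(18): 26≡0 → A
G(6)+Q(16): 22 → W
I(8)+S(18): 26≡0 → A
J(9)+Q(16): 25 → Z
O(14)+S(18): 32≡6 → G
T(19)+Q(16): 35≡9 → J
P(15)+S(18): 33≡7 → H

DYPAWAZGJH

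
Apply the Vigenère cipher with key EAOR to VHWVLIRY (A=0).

Repeat the key across the message: EAOREAOR
V(21)+E(4): 25 → Z
H(7)+A(0): 7 → H
W(22)+O(14): 36≡10 → K
V(21)+R(17): 38≡12 → M
L(11)+E(4): 15 → P
I(8)+A(0): 8 → I
R(17)+O(14): 31≡5 → F
Y(24)+R(17): 41≡15 → P

ZHKMPIFP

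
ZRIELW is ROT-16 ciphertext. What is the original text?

Z(25): 25−16=9 → J
R(17): 17−16=1 → B
I(8): 8−16=-8≡18 → S
E(4): 4−16=-12≡14 → O
L(11): 11−16=-5≡21 → V
W(22): 22−16=6 → G

JBSOVG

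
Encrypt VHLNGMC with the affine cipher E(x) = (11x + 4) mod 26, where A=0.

BDVRSGA

V(21): 11·21+4=235≡1 → B
H(7): 11·7+4=81≡3 → D
L(11): 11·11+4=125≡21 → V
N(13): 11·13+4=147≡17 → R
G(6): 11·6+4=70≡18 → S
M(12): 11·12+4=136≡6 → G
C(2): 11·2+4=26≡0 → A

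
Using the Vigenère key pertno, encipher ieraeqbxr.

xiitreqbi

Repeat the key across the message: pertnoper
i(8)+p(15): 23 → x
e(4)+e(4): 8 → i
r(17)+r(17): 34≡8 → i
a(0)+t(19): 19 → t
e(4)+n(13): 17 → r
q(16)+o(14): 30≡4 → e
b(1)+p(15): 16 → q
x(23)+e(4): 27≡1 → b
r(17)+r(17): 34≡8 → i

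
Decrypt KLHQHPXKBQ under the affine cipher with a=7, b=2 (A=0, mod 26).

The inverse of 7 mod 26 is 15, since 7·15=105≡1. Apply D(y)=15·(y−2) mod 26:
K(10): 15·(10−2)=120≡16 → Q
L(11): 15·(11−2)=135≡5 → F
H(7): 15·(7−2)=75≡23 → X
Q(16): 15·(16−2)=210≡2 → C
H(7): 15·(7−2)=75≡23 → X
P(15): 15·(15−2)=195≡13 → N
X(23): 15·(23−2)=315≡3 → D
K(10): 15·(10−2)=120≡16 → Q
B(1): 15·(1−2)=-15≡11 → L
Q(16): 15·(16−2)=210≡2 → C

QFXCXNDQLC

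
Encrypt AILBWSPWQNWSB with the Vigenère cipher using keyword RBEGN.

RJPHJJQAWANTF

Repeat the key across the message: RBEGNRBEGNRBE
A(0)+R(17): 17 → R
I(8)+B(1): 9 → J
L(11)+E(4): 15 → P
B(1)+G(6): 7 → H
W(22)+N(13): 35≡9 → J
S(18)+R(17): 35≡9 → J
P(15)+B(1): 16 → Q
W(22)+E(4): 26≡0 → A
Q(16)+G(6): 22 → W
N(13)+N(13): 26≡0 → A
W(22)+R(17): 39≡13 → N
S(18)+B(1): 19 → T
B(1)+E(4): 5 → F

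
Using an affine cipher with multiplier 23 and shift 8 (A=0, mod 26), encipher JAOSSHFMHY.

J(9): 23·9+8=215≡7 → H
A(0): 23·0+8=8 → I
O(14): 23·14+8=330≡18 → S
S(18): 23·18+8=422≡6 → G
S(18): 23·18+8=422≡6 → G
H(7): 23·7+8=169≡13 → N
F(5): 23·5+8=123≡19 → T
M(12): 23·12+8=284≡24 → Y
H(7): 23·7+8=169≡13 → N
Y(24): 23·24+8=560≡14 → O

HISGGNTYNO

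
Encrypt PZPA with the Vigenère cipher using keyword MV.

BUBV

Repeat the key across the message: MVMV
P(15)+M(12): 27≡1 → B
Z(25)+V(21): 46≡20 → U
P(15)+M(12): 27≡1 → B
A(0)+V(21): 21 → V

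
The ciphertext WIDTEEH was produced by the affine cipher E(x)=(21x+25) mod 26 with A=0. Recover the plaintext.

LTUWZZO

The inverse of 21 mod 26 is 5, since 21·5=105≡1. Apply D(y)=5·(y−25) mod 26:
W(22): 5·(22−25)=-15≡11 → L
I(8): 5·(8−25)=-85≡19 → T
D(3): 5·(3−25)=-110≡20 → U
T(19): 5·(19−25)=-30≡22 → W
E(4): 5·(4−25)=-105≡25 → Z
E(4): 5·(4−25)=-105≡25 → Z
H(7): 5·(7−25)=-90≡14 → O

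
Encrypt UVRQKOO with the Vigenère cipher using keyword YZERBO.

Repeat the key across the message: YZERBOY
U(20)+Y(24): 44≡18 → S
V(21)+Z(25): 46≡20 → U
R(17)+E(4): 21 → V
Q(16)+R(17): 33≡7 → H
K(10)+B(1): 11 → L
O(14)+O(14): 28≡2 → C
O(14)+Y(24): 38≡12 → M

SUVHLCM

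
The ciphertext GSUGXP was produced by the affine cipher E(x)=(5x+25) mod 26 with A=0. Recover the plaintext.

RJZRKY

The inverse of 5 mod 26 is 21, since 5·21=105≡1. Apply D(y)=21·(y−25) mod 26:
G(6): 21·(6−25)=-399≡17 → R
S(18): 21·(18−25)=-147≡9 → J
U(20): 21·(20−25)=-105≡25 → Z
G(6): 21·(6−25)=-399≡17 → R
X(23): 21·(23−25)=-42≡10 → K
P(15): 21·(15−25)=-210≡24 → Y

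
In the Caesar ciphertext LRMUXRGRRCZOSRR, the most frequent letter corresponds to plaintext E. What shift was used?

The most frequent ciphertext letter is R (appears 6 times).
R is position 17; E is position 4.
Shift = 13.

13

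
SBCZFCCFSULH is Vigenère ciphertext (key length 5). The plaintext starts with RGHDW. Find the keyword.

Subtract each crib letter from the matching ciphertext letter (mod 26):
S(18)−R(17)=1 → B
B(1)−G(6)=-5≡21 → V
C(2)−H(7)=-5≡21 → V
Z(25)−D(3)=22 → W
F(5)−W(22)=-17≡9 → J

BVVWJ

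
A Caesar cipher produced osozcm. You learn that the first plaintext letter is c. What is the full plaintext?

cgcnqa

From the crib: o(14)−c(2)=12, so the shift is 12.
Subtract 12 from each ciphertext letter:
o(14): 14−12=2 → c
s(18): 18−12=6 → g
o(14): 14−12=2 → c
z(25): 25−12=13 → n
c(2): 2−12=-10≡16 → q
m(12): 12−12=0 → a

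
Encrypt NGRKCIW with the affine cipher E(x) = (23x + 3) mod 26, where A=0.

N(13): 23·13+3=302≡16 → Q
G(6): 23·6+3=141≡11 → L
R(17): 23·17+3=394≡4 → E
K(10): 23·10+3=233≡25 → Z
C(2): 23·2+3=49≡23 → X
I(8): 23·8+3=187≡5 → F
W(22): 23·22+3=509≡15 → P

QLEZXFP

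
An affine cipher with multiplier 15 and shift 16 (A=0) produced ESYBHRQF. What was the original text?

The inverse of 15 mod 26 is 7, since 15·7=105≡1. Apply D(y)=7·(y−16) mod 26:
E(4): 7·(4−16)=-84≡20 → U
S(18): 7·(18−16)=14 → O
Y(24): 7·(24−16)=56≡4 → E
B(1): 7·(1−16)=-105≡25 → Z
H(7): 7·(7−16)=-63≡15 → P
R(17): 7·(17−16)=7 → H
Q(16): 7·(16−16)=0 → A
F(5): 7·(5−16)=-77≡1 → B

UOEZPHAB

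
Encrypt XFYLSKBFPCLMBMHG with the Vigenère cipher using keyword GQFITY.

DVDTLIHVUKEKHCMO

Repeat the key across the message: GQFITYGQFITYGQFI
X(23)+G(6): 29≡3 → D
F(5)+Q(16): 21 → V
Y(24)+F(5): 29≡3 → D
L(11)+I(8): 19 → T
S(18)+T(19): 37≡11 → L
K(10)+Y(24): 34≡8 → I
B(1)+G(6): 7 → H
F(5)+Q(16): 21 → V
P(15)+F(5): 20 → U
C(2)+I(8): 10 → K
L(11)+T(19): 30≡4 → E
M(12)+Y(24): 36≡10 → K
B(1)+G(6): 7 → H
M(12)+Q(16): 28≡2 → C
H(7)+F(5): 12 → M
G(6)+I(8): 14 → O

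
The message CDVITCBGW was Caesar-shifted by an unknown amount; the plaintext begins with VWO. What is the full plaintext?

VWOBMVUZP

From the crib: C(2)−V(21)=-19≡7, so the shift is 7.
Subtract 7 from each ciphertext letter:
C(2): 2−7=-5≡21 → V
D(3): 3−7=-4≡22 → W
V(21): 21−7=14 → O
I(8): 8−7=1 → B
T(19): 19−7=12 → M
C(2): 2−7=-5≡21 → V
B(1): 1−7=-6≡20 → U
G(6): 6−7=-1≡25 → Z
W(22): 22−7=15 → P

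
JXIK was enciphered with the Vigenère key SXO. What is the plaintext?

Repeat the key across the ciphertext: SXOS
J(9)−S(18): -9≡17 → R
X(23)−X(23): 0 → A
I(8)−O(14): -6≡20 → U
K(10)−S(18): -8≡18 → S

RAUS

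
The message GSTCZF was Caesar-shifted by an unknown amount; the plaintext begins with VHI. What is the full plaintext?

From the crib: G(6)−V(21)=-15≡11, so the shift is 11.
Subtract 11 from each ciphertext letter:
G(6): 6−11=-5≡21 → V
S(18): 18−11=7 → H
T(19): 19−11=8 → I
C(2): 2−11=-9≡17 → R
Z(25): 25−11=14 → O
F(5): 5−11=-6≡20 → U

VHIROU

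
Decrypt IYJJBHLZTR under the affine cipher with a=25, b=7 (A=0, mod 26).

The inverse of 25 mod 26 is 25, since 25·25=625≡1. Apply D(y)=25·(y−7) mod 26:
I(8): 25·(8−7)=25 → Z
Y(24): 25·(24−7)=425≡9 → J
J(9): 25·(9−7)=50≡24 → Y
J(9): 25·(9−7)=50≡24 → Y
B(1): 25·(1−7)=-150≡6 → G
H(7): 25·(7−7)=0 → A
L(11): 25·(11−7)=100≡22 → W
Z(25): 25·(25−7)=450≡8 → I
T(19): 25·(19−7)=300≡14 → O
R(17): 25·(17−7)=250≡16 → Q

ZJYYGAWIOQ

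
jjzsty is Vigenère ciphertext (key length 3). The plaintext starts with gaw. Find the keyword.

Subtract each crib letter from the matching ciphertext letter (mod 26):
j(9)−g(6)=3 → d
j(9)−a(0)=9 → j
z(25)−w(22)=3 → d

djd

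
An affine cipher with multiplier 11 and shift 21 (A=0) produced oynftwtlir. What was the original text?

The inverse of 11 mod 26 is 19, since 11·19=209≡1. Apply D(y)=19·(y−21) mod 26:
o(14): 19·(14−21)=-133≡23 → x
y(24): 19·(24−21)=57≡5 → f
n(13): 19·(13−21)=-152≡4 → e
f(5): 19·(5−21)=-304≡8 → i
t(19): 19·(19−21)=-38≡14 → o
w(22): 19·(22−21)=19 → t
t(19): 19·(19−21)=-38≡14 → o
l(11): 19·(11−21)=-190≡18 → s
i(8): 19·(8−21)=-247≡13 → n
r(17): 19·(17−21)=-76≡2 → c

xfeiotosnc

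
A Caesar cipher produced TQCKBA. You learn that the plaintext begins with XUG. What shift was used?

22

From the crib: T(19)−X(23)=-4≡22, so the shift is 22.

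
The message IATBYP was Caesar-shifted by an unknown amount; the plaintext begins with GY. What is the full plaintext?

From the crib: I(8)−G(6)=2, so the shift is 2.
Subtract 2 from each ciphertext letter:
I(8): 8−2=6 → G
A(0): 0−2=-2≡24 → Y
T(19): 19−2=17 → R
B(1): 1−2=-1≡25 → Z
Y(24): 24−2=22 → W
P(15): 15−2=13 → N

GYRZWN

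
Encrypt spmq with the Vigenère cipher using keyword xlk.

Repeat the key across the message: xlkx
s(18)+x(23): 41≡15 → p
p(15)+l(11): 26≡0 → a
m(12)+k(10): 22 → w
q(16)+x(23): 39≡13 → n

pawn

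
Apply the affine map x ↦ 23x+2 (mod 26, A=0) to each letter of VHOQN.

RHMGP

V(21): 23·21+2=485≡17 → R
H(7): 23·7+2=163≡7 → H
O(14): 23·14+2=324≡12 → M
Q(16): 23·16+2=370≡6 → G
N(13): 23·13+2=301≡15 → P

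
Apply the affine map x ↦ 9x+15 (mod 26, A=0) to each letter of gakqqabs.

rpbddpyv

g(6): 9·6+15=69≡17 → r
a(0): 9·0+15=15 → p
k(10): 9·10+15=105≡1 → b
q(16): 9·16+15=159≡3 → d
q(16): 9·16+15=159≡3 → d
a(0): 9·0+15=15 → p
b(1): 9·1+15=24 → y
s(18): 9·18+15=177≡21 → v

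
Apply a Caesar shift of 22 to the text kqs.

gmo

k(10): 10+22=32≡6 → g
q(16): 16+22=38≡12 → m
s(18): 18+22=40≡14 → o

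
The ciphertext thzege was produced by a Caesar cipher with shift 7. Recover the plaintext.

masxzx

t(19): 19−7=12 → m
h(7): 7−7=0 → a
z(25): 25−7=18 → s
e(4): 4−7=-3≡23 → x
g(6): 6−7=-1≡25 → z
e(4): 4−7=-3≡23 → x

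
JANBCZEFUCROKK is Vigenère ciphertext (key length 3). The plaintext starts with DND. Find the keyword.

Subtract each crib letter from the matching ciphertext letter (mod 26):
J(9)−D(3)=6 → G
A(0)−N(13)=-13≡13 → N
N(13)−D(3)=10 → K

GNK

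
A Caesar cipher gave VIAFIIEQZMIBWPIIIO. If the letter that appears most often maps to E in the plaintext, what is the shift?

The most frequent ciphertext letter is I (appears 7 times).
I is position 8; E is position 4.
Shift = 4.

4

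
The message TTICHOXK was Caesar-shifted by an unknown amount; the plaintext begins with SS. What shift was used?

From the crib: T(19)−S(18)=1, so the shift is 1.

1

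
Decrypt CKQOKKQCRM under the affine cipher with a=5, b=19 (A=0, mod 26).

HTPZTTPHKJ

The inverse of 5 mod 26 is 21, since 5·21=105≡1. Apply D(y)=21·(y−19) mod 26:
C(2): 21·(2−19)=-357≡7 → H
K(10): 21·(10−19)=-189≡19 → T
Q(16): 21·(16−19)=-63≡15 → P
O(14): 21·(14−19)=-105≡25 → Z
K(10): 21·(10−19)=-189≡19 → T
K(10): 21·(10−19)=-189≡19 → T
Q(16): 21·(16−19)=-63≡15 → P
C(2): 21·(2−19)=-357≡7 → H
R(17): 21·(17−19)=-42≡10 → K
M(12): 21·(12−19)=-147≡9 → J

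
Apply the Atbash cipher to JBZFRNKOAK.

QYAUIMPLZP

J(9) → Q(16)
B(1) → Y(24)
Z(25) → A(0)
F(5) → U(20)
R(17) → I(8)
N(13) → M(12)
K(10) → P(15)
O(14) → L(11)
A(0) → Z(25)
K(10) → P(15)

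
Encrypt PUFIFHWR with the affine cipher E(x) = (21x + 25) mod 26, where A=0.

P(15): 21·15+25=340≡2 → C
U(20): 21·20+25=445≡3 → D
F(5): 21·5+25=130≡0 → A
I(8): 21·8+25=193≡11 → L
F(5): 21·5+25=130≡0 → A
H(7): 21·7+25=172≡16 → Q
W(22): 21·22+25=487≡19 → T
R(17): 21·17+25=382≡18 → S

CDALAQTS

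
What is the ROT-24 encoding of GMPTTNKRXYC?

EKNRRLIPVWA

G(6): 6+24=30≡4 → E
M(12): 12+24=36≡10 → K
P(15): 15+24=39≡13 → N
T(19): 19+24=43≡17 → R
T(19): 19+24=43≡17 → R
N(13): 13+24=37≡11 → L
K(10): 10+24=34≡8 → I
R(17): 17+24=41≡15 → P
X(23): 23+24=47≡21 → V
Y(24): 24+24=48≡22 → W
C(2): 2+24=26≡0 → A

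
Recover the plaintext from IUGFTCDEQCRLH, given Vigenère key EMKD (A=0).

Repeat the key across the ciphertext: EMKDEMKDEMKDE
I(8)−E(4): 4 → E
U(20)−M(12): 8 → I
G(6)−K(10): -4≡22 → W
F(5)−D(3): 2 → C
T(19)−E(4): 15 → P
C(2)−M(12): -10≡16 → Q
D(3)−K(10): -7≡19 → T
E(4)−D(3): 1 → B
Q(16)−E(4): 12 → M
C(2)−M(12): -10≡16 → Q
R(17)−K(10): 7 → H
L(11)−D(3): 8 → I
H(7)−E(4): 3 → D

EIWCPQTBMQHID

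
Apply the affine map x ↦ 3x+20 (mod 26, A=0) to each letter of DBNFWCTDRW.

D(3): 3·3+20=29≡3 → D
B(1): 3·1+20=23 → X
N(13): 3·13+20=59≡7 → H
F(5): 3·5+20=35≡9 → J
W(22): 3·22+20=86≡8 → I
C(2): 3·2+20=26≡0 → A
T(19): 3·19+20=77≡25 → Z
D(3): 3·3+20=29≡3 → D
R(17): 3·17+20=71≡19 → T
W(22): 3·22+20=86≡8 → I

DXHJIAZDTI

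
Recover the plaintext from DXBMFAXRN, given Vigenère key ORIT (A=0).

Repeat the key across the ciphertext: ORITORITO
D(3)−O(14): -11≡15 → P
X(23)−R(17): 6 → G
B(1)−I(8): -7≡19 → T
M(12)−T(19): -7≡19 → T
F(5)−O(14): -9≡17 → R
A(0)−R(17): -17≡9 → J
X(23)−I(8): 15 → P
R(17)−T(19): -2≡24 → Y
N(13)−O(14): -1≡25 → Z

PGTTRJPYZ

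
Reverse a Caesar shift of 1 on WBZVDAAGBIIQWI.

W(22): 22−1=21 → V
B(1): 1−1=0 → A
Z(25): 25−1=24 → Y
V(21): 21−1=20 → U
D(3): 3−1=2 → C
A(0): 0−1=-1≡25 → Z
A(0): 0−1=-1≡25 → Z
G(6): 6−1=5 → F
B(1): 1−1=0 → A
I(8): 8−1=7 → H
I(8): 8−1=7 → H
Q(16): 16−1=15 → P
W(22): 22−1=21 → V
I(8): 8−1=7 → H

VAYUCZZFAHHPVH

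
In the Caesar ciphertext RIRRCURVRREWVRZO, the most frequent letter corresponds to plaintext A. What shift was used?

17

The most frequent ciphertext letter is R (appears 7 times).
R is position 17; A is position 0.
Shift = 17.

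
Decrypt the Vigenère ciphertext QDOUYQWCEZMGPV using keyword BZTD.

Repeat the key across the ciphertext: BZTDBZTDBZTDBZ
Q(16)−B(1): 15 → P
D(3)−Z(25): -22≡4 → E
O(14)−T(19): -5≡21 → V
U(20)−D(3): 17 → R
Y(24)−B(1): 23 → X
Q(16)−Z(25): -9≡17 → R
W(22)−T(19): 3 → D
C(2)−D(3): -1≡25 → Z
E(4)−B(1): 3 → D
Z(25)−Z(25): 0 → A
M(12)−T(19): -7≡19 → T
G(6)−D(3): 3 → D
P(15)−B(1): 14 → O
V(21)−Z(25): -4≡22 → W

PEVRXRDZDATDOW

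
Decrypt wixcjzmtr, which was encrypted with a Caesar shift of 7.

w(22): 22−7=15 → p
i(8): 8−7=1 → b
x(23): 23−7=16 → q
c(2): 2−7=-5≡21 → v
j(9): 9−7=2 → c
z(25): 25−7=18 → s
m(12): 12−7=5 → f
t(19): 19−7=12 → m
r(17): 17−7=10 → k

pbqvcsfmk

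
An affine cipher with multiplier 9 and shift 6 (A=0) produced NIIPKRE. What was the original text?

VGGBMHU

The inverse of 9 mod 26 is 3, since 9·3=27≡1. Apply D(y)=3·(y−6) mod 26:
N(13): 3·(13−6)=21 → V
I(8): 3·(8−6)=6 → G
I(8): 3·(8−6)=6 → G
P(15): 3·(15−6)=27≡1 → B
K(10): 3·(10−6)=12 → M
R(17): 3·(17−6)=33≡7 → H
E(4): 3·(4−6)=-6≡20 → U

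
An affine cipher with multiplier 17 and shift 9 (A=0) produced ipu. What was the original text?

The inverse of 17 mod 26 is 23, since 17·23=391≡1. Apply D(y)=23·(y−9) mod 26:
i(8): 23·(8−9)=-23≡3 → d
p(15): 23·(15−9)=138≡8 → i
u(20): 23·(20−9)=253≡19 → t

dit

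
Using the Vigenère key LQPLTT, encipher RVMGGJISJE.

CLBRZCTIYP

Repeat the key across the message: LQPLTTLQPL
R(17)+L(11): 28≡2 → C
V(21)+Q(16): 37≡11 → L
M(12)+P(15): 27≡1 → B
G(6)+L(11): 17 → R
G(6)+T(19): 25 → Z
J(9)+T(19): 28≡2 → C
I(8)+L(11): 19 → T
S(18)+Q(16): 34≡8 → I
J(9)+P(15): 24 → Y
E(4)+L(11): 15 → P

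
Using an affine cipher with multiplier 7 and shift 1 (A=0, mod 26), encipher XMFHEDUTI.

X(23): 7·23+1=162≡6 → G
M(12): 7·12+1=85≡7 → H
F(5): 7·5+1=36≡10 → K
H(7): 7·7+1=50≡24 → Y
E(4): 7·4+1=29≡3 → D
D(3): 7·3+1=22 → W
U(20): 7·20+1=141≡11 → L
T(19): 7·19+1=134≡4 → E
I(8): 7·8+1=57≡5 → F

GHKYDWLEF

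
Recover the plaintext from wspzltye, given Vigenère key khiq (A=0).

mlhjbmqo

Repeat the key across the ciphertext: khiqkhiq
w(22)−k(10): 12 → m
s(18)−h(7): 11 → l
p(15)−i(8): 7 → h
z(25)−q(16): 9 → j
l(11)−k(10): 1 → b
t(19)−h(7): 12 → m
y(24)−i(8): 16 → q
e(4)−q(16): -12≡14 → o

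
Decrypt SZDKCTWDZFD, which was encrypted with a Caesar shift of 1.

RYCJBSVCYEC

S(18): 18−1=17 → R
Z(25): 25−1=24 → Y
D(3): 3−1=2 → C
K(10): 10−1=9 → J
C(2): 2−1=1 → B
T(19): 19−1=18 → S
W(22): 22−1=21 → V
D(3): 3−1=2 → C
Z(25): 25−1=24 → Y
F(5): 5−1=4 → E
D(3): 3−1=2 → C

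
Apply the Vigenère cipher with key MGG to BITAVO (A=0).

NOZMBU

Repeat the key across the message: MGGMGG
B(1)+M(12): 13 → N
I(8)+G(6): 14 → O
T(19)+G(6): 25 → Z
A(0)+M(12): 12 → M
V(21)+G(6): 27≡1 → B
O(14)+G(6): 20 → U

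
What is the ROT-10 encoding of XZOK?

HJYU

X(23): 23+10=33≡7 → H
Z(25): 25+10=35≡9 → J
O(14): 14+10=24 → Y
K(10): 10+10=20 → U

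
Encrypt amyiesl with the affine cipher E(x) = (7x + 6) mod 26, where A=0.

a(0): 7·0+6=6 → g
m(12): 7·12+6=90≡12 → m
y(24): 7·24+6=174≡18 → s
i(8): 7·8+6=62≡10 → k
e(4): 7·4+6=34≡8 → i
s(18): 7·18+6=132≡2 → c
l(11): 7·11+6=83≡5 → f

gmskicf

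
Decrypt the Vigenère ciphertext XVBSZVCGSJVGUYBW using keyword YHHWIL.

ZOUWRKEZLNNVWRUA

Repeat the key across the ciphertext: YHHWILYHHWILYHHW
X(23)−Y(24): -1≡25 → Z
V(21)−H(7): 14 → O
B(1)−H(7): -6≡20 → U
S(18)−W(22): -4≡22 → W
Z(25)−I(8): 17 → R
V(21)−L(11): 10 → K
C(2)−Y(24): -22≡4 → E
G(6)−H(7): -1≡25 → Z
S(18)−H(7): 11 → L
J(9)−W(22): -13≡13 → N
V(21)−I(8): 13 → N
G(6)−L(11): -5≡21 → V
U(20)−Y(24): -4≡22 → W
Y(24)−H(7): 17 → R
B(1)−H(7): -6≡20 → U
W(22)−W(22): 0 → A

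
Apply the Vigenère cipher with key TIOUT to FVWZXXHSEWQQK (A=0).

YDKTQQPGYPJYY

Repeat the key across the message: TIOUTTIOUTTIO
F(5)+T(19): 24 → Y
V(21)+I(8): 29≡3 → D
W(22)+O(14): 36≡10 → K
Z(25)+U(20): 45≡19 → T
X(23)+T(19): 42≡16 → Q
X(23)+T(19): 42≡16 → Q
H(7)+I(8): 15 → P
S(18)+O(14): 32≡6 → G
E(4)+U(20): 24 → Y
W(22)+T(19): 41≡15 → P
Q(16)+T(19): 35≡9 → J
Q(16)+I(8): 24 → Y
K(10)+O(14): 24 → Y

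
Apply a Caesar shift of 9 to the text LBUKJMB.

L(11): 11+9=20 → U
B(1): 1+9=10 → K
U(20): 20+9=29≡3 → D
K(10): 10+9=19 → T
J(9): 9+9=18 → S
M(12): 12+9=21 → V
B(1): 1+9=10 → K

UKDTSVK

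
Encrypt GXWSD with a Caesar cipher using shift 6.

MDCYJ

G(6): 6+6=12 → M
X(23): 23+6=29≡3 → D
W(22): 22+6=28≡2 → C
S(18): 18+6=24 → Y
D(3): 3+6=9 → J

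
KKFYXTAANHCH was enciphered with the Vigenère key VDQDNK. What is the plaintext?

Repeat the key across the ciphertext: VDQDNKVDQDNK
K(10)−V(21): -11≡15 → P
K(10)−D(3): 7 → H
F(5)−Q(16): -11≡15 → P
Y(24)−D(3): 21 → V
X(23)−N(13): 10 → K
T(19)−K(10): 9 → J
A(0)−V(21): -21≡5 → F
A(0)−D(3): -3≡23 → X
N(13)−Q(16): -3≡23 → X
H(7)−D(3): 4 → E
C(2)−N(13): -11≡15 → P
H(7)−K(10): -3≡23 → X

PHPVKJFXXEPX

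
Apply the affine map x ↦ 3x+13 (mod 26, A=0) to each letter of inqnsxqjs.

i(8): 3·8+13=37≡11 → l
n(13): 3·13+13=52≡0 → a
q(16): 3·16+13=61≡9 → j
n(13): 3·13+13=52≡0 → a
s(18): 3·18+13=67≡15 → p
x(23): 3·23+13=82≡4 → e
q(16): 3·16+13=61≡9 → j
j(9): 3·9+13=40≡14 → o
s(18): 3·18+13=67≡15 → p

lajapejop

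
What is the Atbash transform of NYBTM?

N(13) → M(12)
Y(24) → B(1)
B(1) → Y(24)
T(19) → G(6)
M(12) → N(13)

MBYGN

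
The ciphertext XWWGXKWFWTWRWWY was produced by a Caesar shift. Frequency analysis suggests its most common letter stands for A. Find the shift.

The most frequent ciphertext letter is W (appears 7 times).
W is position 22; A is position 0.
Shift = 22.

22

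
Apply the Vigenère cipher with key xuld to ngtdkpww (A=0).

Repeat the key across the message: xuldxuld
n(13)+x(23): 36≡10 → k
g(6)+u(20): 26≡0 → a
t(19)+l(11): 30≡4 → e
d(3)+d(3): 6 → g
k(10)+x(23): 33≡7 → h
p(15)+u(20): 35≡9 → j
w(22)+l(11): 33≡7 → h
w(22)+d(3): 25 → z

kaeghjhz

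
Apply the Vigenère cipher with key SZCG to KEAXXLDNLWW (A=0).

CDCDPKFTDVY

Repeat the key across the message: SZCGSZCGSZC
K(10)+S(18): 28≡2 → C
E(4)+Z(25): 29≡3 → D
A(0)+C(2): 2 → C
X(23)+G(6): 29≡3 → D
X(23)+S(18): 41≡15 → P
L(11)+Z(25): 36≡10 → K
D(3)+C(2): 5 → F
N(13)+G(6): 19 → T
L(11)+S(18): 29≡3 → D
W(22)+Z(25): 47≡21 → V
W(22)+C(2): 24 → Y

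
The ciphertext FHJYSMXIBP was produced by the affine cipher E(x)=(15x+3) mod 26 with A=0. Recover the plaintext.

The inverse of 15 mod 26 is 7, since 15·7=105≡1. Apply D(y)=7·(y−3) mod 26:
F(5): 7·(5−3)=14 → O
H(7): 7·(7−3)=28≡2 → C
J(9): 7·(9−3)=42≡16 → Q
Y(24): 7·(24−3)=147≡17 → R
S(18): 7·(18−3)=105≡1 → B
M(12): 7·(12−3)=63≡11 → L
X(23): 7·(23−3)=140≡10 → K
I(8): 7·(8−3)=35≡9 → J
B(1): 7·(1−3)=-14≡12 → M
P(15): 7·(15−3)=84≡6 → G

OCQRBLKJMG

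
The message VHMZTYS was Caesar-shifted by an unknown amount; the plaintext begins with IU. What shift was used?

From the crib: V(21)−I(8)=13, so the shift is 13.

13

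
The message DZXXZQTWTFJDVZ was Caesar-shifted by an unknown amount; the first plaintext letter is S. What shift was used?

From the crib: D(3)−S(18)=-15≡11, so the shift is 11.

11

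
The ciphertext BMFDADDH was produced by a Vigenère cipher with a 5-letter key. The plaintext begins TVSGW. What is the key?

Subtract each crib letter from the matching ciphertext letter (mod 26):
B(1)−T(19)=-18≡8 → I
M(12)−V(21)=-9≡17 → R
F(5)−S(18)=-13≡13 → N
D(3)−G(6)=-3≡23 → X
A(0)−W(22)=-22≡4 → E

IRNXE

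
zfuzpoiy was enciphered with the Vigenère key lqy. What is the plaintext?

opwozqxi

Repeat the key across the ciphertext: lqylqylq
z(25)−l(11): 14 → o
f(5)−q(16): -11≡15 → p
u(20)−y(24): -4≡22 → w
z(25)−l(11): 14 → o
p(15)−q(16): -1≡25 → z
o(14)−y(24): -10≡16 → q
i(8)−l(11): -3≡23 → x
y(24)−q(16): 8 → i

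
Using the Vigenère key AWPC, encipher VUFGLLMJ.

VQUILHBL

Repeat the key across the message: AWPCAWPC
V(21)+A(0): 21 → V
U(20)+W(22): 42≡16 → Q
F(5)+P(15): 20 → U
G(6)+C(2): 8 → I
L(11)+A(0): 11 → L
L(11)+W(22): 33≡7 → H
M(12)+P(15): 27≡1 → B
J(9)+C(2): 11 → L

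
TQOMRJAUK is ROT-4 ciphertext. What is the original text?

T(19): 19−4=15 → P
Q(16): 16−4=12 → M
O(14): 14−4=10 → K
M(12): 12−4=8 → I
R(17): 17−4=13 → N
J(9): 9−4=5 → F
A(0): 0−4=-4≡22 → W
U(20): 20−4=16 → Q
K(10): 10−4=6 → G

PMKINFWQG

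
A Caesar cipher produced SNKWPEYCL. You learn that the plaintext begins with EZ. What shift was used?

14

From the crib: S(18)−E(4)=14, so the shift is 14.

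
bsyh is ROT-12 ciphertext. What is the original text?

pgmv

b(1): 1−12=-11≡15 → p
s(18): 18−12=6 → g
y(24): 24−12=12 → m
h(7): 7−12=-5≡21 → v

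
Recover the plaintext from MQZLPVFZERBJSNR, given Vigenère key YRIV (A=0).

OZRQREXEGATOUWJ

Repeat the key across the ciphertext: YRIVYRIVYRIVYRI
M(12)−Y(24): -12≡14 → O
Q(16)−R(17): -1≡25 → Z
Z(25)−I(8): 17 → R
L(11)−V(21): -10≡16 → Q
P(15)−Y(24): -9≡17 → R
V(21)−R(17): 4 → E
F(5)−I(8): -3≡23 → X
Z(25)−V(21): 4 → E
E(4)−Y(24): -20≡6 → G
R(17)−R(17): 0 → A
B(1)−I(8): -7≡19 → T
J(9)−V(21): -12≡14 → O
S(18)−Y(24): -6≡20 → U
N(13)−R(17): -4≡22 → W
R(17)−I(8): 9 → J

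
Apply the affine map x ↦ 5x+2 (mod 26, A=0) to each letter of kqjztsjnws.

aevxtovpio

k(10): 5·10+2=52≡0 → a
q(16): 5·16+2=82≡4 → e
j(9): 5·9+2=47≡21 → v
z(25): 5·25+2=127≡23 → x
t(19): 5·19+2=97≡19 → t
s(18): 5·18+2=92≡14 → o
j(9): 5·9+2=47≡21 → v
n(13): 5·13+2=67≡15 → p
w(22): 5·22+2=112≡8 → i
s(18): 5·18+2=92≡14 → o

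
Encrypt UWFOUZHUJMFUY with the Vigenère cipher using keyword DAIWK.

XWNKECHCFWIUG

Repeat the key across the message: DAIWKDAIWKDAI
U(20)+D(3): 23 → X
W(22)+A(0): 22 → W
F(5)+I(8): 13 → N
O(14)+W(22): 36≡10 → K
U(20)+K(10): 30≡4 → E
Z(25)+D(3): 28≡2 → C
H(7)+A(0): 7 → H
U(20)+I(8): 28≡2 → C
J(9)+W(22): 31≡5 → F
M(12)+K(10): 22 → W
F(5)+D(3): 8 → I
U(20)+A(0): 20 → U
Y(24)+I(8): 32≡6 → G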